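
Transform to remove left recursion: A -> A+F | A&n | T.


Left-recursive alternatives: A+F, A&n; non-recursive: T
Introduce A': A -> TA', A' -> +FA' | &nA' | ε


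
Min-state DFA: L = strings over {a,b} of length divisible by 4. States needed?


Track length mod 4: states 0..3, accept at 0
Minimal DFA: 4 states


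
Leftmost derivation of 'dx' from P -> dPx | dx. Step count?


Derivation: P => dx
Steps: 1


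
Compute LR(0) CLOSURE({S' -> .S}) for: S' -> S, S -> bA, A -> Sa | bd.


Start: S' -> .S
For each item with dot before a nonterminal B, add B -> .γ for every B-production
Closure: [S' -> .S, S -> .bA]


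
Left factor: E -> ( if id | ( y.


Common prefix: '('
Factored: E -> ( E', E' -> if id | y


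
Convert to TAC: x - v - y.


Break into single-operator statements:
t1 = x - v
t2 = t1 - y


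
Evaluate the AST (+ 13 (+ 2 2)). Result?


Evaluate inner: (+ 2 2) = 4
Evaluate root: (+ 13 4) = 17
Result: 17


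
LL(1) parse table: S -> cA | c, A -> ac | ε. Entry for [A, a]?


For [A, a]: 'a' ∈ FIRST(ac)
Entry: A -> ac


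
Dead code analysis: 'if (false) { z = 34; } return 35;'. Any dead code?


condition is constant false, so the whole block is unreachable
Dead: 'if (false) { z = 34; }'


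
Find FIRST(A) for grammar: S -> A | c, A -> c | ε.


Per alternative of A: FIRST(c) = {c}; FIRST(ε) = {ε}
FIRST(A) = {c, ε}


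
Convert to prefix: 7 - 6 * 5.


'*' binds tighter: tree is (- 7 (* 6 5))
Prefix: - 7 * 6 5


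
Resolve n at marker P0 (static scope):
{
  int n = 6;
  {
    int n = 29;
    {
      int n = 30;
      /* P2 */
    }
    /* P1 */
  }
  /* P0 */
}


n declared in the same block as P0
n = 6


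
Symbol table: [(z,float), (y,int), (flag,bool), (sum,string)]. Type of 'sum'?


Lookup 'sum' → type string


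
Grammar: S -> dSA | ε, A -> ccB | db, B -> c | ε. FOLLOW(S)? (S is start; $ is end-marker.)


$ ∈ FOLLOW(S). For each A -> αBβ: add FIRST(β)\{ε} to FOLLOW(B); if β nullable, add FOLLOW(A).
FOLLOW(S) = {$, c, d}


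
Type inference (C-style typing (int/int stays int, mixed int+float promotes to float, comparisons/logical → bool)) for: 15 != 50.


Operand types: int != int
Rule: comparison yields bool
Result type: bool


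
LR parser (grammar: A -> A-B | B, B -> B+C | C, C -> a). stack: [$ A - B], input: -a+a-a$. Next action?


handle 'A-B' on top; lookahead ∈ FOLLOW(A) = {-, $}
Action: reduce (A -> A-B)


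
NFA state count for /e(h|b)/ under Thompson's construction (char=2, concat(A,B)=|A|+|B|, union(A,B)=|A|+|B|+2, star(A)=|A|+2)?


Syntax tree has 3 char leaf(s), 1 union(s), 0 star(s)
chars contribute 3×2 = 6; each union adds +2; each star adds +2
Total: 6 + 2 + 0 = 8 states


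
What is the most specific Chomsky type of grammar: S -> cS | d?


Right-linear: every RHS is a terminal or a terminal followed by one nonterminal
Classification: Type 3 (Regular)


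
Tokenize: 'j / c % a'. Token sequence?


Scan left to right, longest-match per lexeme
Tokens: ID(j), OP(/), ID(c), OP(%), ID(a)


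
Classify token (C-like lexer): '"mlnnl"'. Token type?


Pattern: double-quoted sequence
Type: STRING_LITERAL


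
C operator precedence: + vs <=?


'+' is additive (level 9); '<=' is relational (level 7)
Higher level binds tighter
'+' has higher precedence than '<='


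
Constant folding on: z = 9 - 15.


9 - 15 = -6 at compile time
Optimized: z = -6


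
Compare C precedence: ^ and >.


'>' is relational (level 7); '^' is bitwise XOR (level 4)
Higher level binds tighter
'>' has higher precedence than '^'


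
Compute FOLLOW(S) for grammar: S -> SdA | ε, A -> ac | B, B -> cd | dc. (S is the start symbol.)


$ ∈ FOLLOW(S). For each A -> αBβ: add FIRST(β)\{ε} to FOLLOW(B); if β nullable, add FOLLOW(A).
FOLLOW(S) = {$, d}


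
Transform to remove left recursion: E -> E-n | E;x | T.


Left-recursive alternatives: E-n, E;x; non-recursive: T
Introduce E': E -> TE', E' -> -nE' | ;xE' | ε


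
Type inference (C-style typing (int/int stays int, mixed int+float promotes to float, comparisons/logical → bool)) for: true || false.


Operand types: bool || bool
Rule: logical operators take bool operands and yield bool
Result type: bool


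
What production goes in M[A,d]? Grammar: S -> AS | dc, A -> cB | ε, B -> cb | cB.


For [A, d]: ε is nullable and 'd' ∈ FOLLOW(A)
Entry: A -> ε


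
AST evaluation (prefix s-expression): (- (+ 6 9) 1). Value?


Evaluate inner: (+ 6 9) = 15
Evaluate root: (- 15 1) = 14
Result: 14


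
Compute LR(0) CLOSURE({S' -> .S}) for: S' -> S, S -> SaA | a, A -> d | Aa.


Start: S' -> .S
For each item with dot before a nonterminal B, add B -> .γ for every B-production
Closure: [S' -> .S, S -> .SaA, S -> .a]


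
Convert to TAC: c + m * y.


Break into single-operator statements:
t1 = m * y
t2 = c + t1


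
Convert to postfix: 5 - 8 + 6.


Left to right (same or higher precedence on left)
Postfix: 5 8 - 6 +


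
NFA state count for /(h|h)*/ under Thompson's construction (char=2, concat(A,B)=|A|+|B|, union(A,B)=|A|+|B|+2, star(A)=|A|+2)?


Syntax tree has 2 char leaf(s), 1 union(s), 1 star(s)
chars contribute 2×2 = 4; each union adds +2; each star adds +2
Total: 4 + 2 + 2 = 8 states


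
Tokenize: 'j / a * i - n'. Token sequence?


Scan left to right, longest-match per lexeme
Tokens: ID(j), OP(/), ID(a), OP(*), ID(i), OP(-), ID(n)


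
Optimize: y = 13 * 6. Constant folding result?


13 * 6 = 78 at compile time
Optimized: y = 78


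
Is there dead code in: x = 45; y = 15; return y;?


x is assigned but never read
Dead: 'x = 45'


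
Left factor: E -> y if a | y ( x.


Common prefix: 'y'
Factored: E -> y E', E' -> if a | ( x


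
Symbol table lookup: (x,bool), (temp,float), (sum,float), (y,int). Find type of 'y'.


Lookup 'y' → type int


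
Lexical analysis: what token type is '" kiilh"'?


Pattern: double-quoted sequence
Type: STRING_LITERAL


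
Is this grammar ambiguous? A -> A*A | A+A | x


'x*x+x' has two parse trees (no precedence encoded between * and +)
Ambiguous


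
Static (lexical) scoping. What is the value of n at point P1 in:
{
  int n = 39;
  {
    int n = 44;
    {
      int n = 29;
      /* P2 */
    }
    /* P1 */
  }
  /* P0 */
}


n declared in the same block as P1
n = 44


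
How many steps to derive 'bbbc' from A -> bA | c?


Derivation: A => bA => bbA => bbbA => bbbc
Steps: 4


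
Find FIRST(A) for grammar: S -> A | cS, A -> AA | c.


Per alternative of A: FIRST(AA) = {c}; FIRST(c) = {c}
FIRST(A) = {c}


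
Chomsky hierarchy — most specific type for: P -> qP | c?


Right-linear: every RHS is a terminal or a terminal followed by one nonterminal
Classification: Type 3 (Regular)


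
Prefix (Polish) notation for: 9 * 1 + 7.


left-to-right (same/higher precedence on left): tree is (+ (* 9 1) 7)
Prefix: + * 9 1 7


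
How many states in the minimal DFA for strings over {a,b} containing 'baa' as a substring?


KMP-style automaton: 3 progress states + 1 absorbing accept = 4
Minimal DFA: 4 states


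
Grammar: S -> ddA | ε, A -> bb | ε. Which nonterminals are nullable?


A nonterminal is nullable iff some alternative derives ε (directly, or every symbol in it is nullable)
Nullable: {A, S}


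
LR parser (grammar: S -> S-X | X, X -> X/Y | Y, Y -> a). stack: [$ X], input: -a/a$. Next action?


lookahead ∉ {/} so X won't extend; reduce S -> X
Action: reduce (S -> X)


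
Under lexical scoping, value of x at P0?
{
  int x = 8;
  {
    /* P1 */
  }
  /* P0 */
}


x declared in the same block as P0
x = 8


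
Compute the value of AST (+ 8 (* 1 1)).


Evaluate inner: (* 1 1) = 1
Evaluate root: (+ 8 1) = 9
Result: 9


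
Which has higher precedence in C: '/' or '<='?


'/' is multiplicative (level 10); '<=' is relational (level 7)
Higher level binds tighter
'/' has higher precedence than '<='


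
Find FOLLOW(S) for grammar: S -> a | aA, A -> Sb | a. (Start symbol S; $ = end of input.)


$ ∈ FOLLOW(S). For each A -> αBβ: add FIRST(β)\{ε} to FOLLOW(B); if β nullable, add FOLLOW(A).
FOLLOW(S) = {$, b}


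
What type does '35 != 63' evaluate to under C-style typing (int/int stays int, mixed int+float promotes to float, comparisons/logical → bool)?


Operand types: int != int
Rule: comparison yields bool
Result type: bool


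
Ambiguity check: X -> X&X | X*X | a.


'a&a*a' has two parse trees (no precedence encoded between & and *)
Ambiguous


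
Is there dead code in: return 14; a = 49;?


statement follows a return and is unreachable
Dead: 'a = 49'


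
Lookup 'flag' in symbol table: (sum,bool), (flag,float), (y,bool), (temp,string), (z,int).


Lookup 'flag' → type float


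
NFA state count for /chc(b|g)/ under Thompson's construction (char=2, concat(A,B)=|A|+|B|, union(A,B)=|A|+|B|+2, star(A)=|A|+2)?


Syntax tree has 5 char leaf(s), 1 union(s), 0 star(s)
chars contribute 5×2 = 10; each union adds +2; each star adds +2
Total: 10 + 2 + 0 = 12 states


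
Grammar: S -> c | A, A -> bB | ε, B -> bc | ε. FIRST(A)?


Per alternative of A: FIRST(bB) = {b}; FIRST(ε) = {ε}
FIRST(A) = {b, ε}


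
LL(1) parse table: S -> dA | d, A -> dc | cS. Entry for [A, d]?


For [A, d]: 'd' ∈ FIRST(dc)
Entry: A -> dc


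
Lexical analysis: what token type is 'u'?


Pattern: letter/underscore followed by alphanumerics, not a keyword
Type: IDENTIFIER


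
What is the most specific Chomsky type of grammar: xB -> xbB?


LHS has context (more than one symbol) and |LHS| ≤ |RHS|
Classification: Type 1 (Context-Sensitive)


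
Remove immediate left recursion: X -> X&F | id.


Left-recursive alternatives: X&F; non-recursive: id
Introduce X': X -> idX', X' -> &FX' | ε


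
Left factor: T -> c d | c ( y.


Common prefix: 'c'
Factored: T -> c T', T' -> d | ( y


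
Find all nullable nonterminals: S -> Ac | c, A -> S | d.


A nonterminal is nullable iff some alternative derives ε (directly, or every symbol in it is nullable)
Nullable: {}


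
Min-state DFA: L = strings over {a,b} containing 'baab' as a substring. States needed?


KMP-style automaton: 4 progress states + 1 absorbing accept = 5
Minimal DFA: 5 states


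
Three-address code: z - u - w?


Break into single-operator statements:
t1 = z - u
t2 = t1 - w


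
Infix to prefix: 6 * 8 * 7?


left-to-right (same/higher precedence on left): tree is (* (* 6 8) 7)
Prefix: * * 6 8 7


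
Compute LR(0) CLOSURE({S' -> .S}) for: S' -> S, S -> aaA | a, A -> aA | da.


Start: S' -> .S
For each item with dot before a nonterminal B, add B -> .γ for every B-production
Closure: [S' -> .S, S -> .aaA, S -> .a]


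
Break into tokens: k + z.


Scan left to right, longest-match per lexeme
Tokens: ID(k), OP(+), ID(z)


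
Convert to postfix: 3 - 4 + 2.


Left to right (same or higher precedence on left)
Postfix: 3 4 - 2 +


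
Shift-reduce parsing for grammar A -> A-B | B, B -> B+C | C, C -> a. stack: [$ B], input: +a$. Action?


shift '+' to continue B -> B+C
Action: shift


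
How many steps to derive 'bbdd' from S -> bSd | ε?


Derivation: S => bSd => bbSdd => bbdd
Steps: 3


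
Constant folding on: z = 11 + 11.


11 + 11 = 22 at compile time
Optimized: z = 22


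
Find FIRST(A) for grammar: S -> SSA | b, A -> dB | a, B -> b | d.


Per alternative of A: FIRST(dB) = {d}; FIRST(a) = {a}
FIRST(A) = {a, d}


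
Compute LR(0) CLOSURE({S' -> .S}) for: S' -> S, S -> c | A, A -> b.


Start: S' -> .S
For each item with dot before a nonterminal B, add B -> .γ for every B-production
Closure: [S' -> .S, S -> .c, S -> .A, A -> .b]


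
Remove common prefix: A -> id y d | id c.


Common prefix: 'id'
Factored: A -> id A', A' -> y d | c


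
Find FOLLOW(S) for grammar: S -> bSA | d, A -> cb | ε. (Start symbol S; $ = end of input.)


$ ∈ FOLLOW(S). For each A -> αBβ: add FIRST(β)\{ε} to FOLLOW(B); if β nullable, add FOLLOW(A).
FOLLOW(S) = {$, c}


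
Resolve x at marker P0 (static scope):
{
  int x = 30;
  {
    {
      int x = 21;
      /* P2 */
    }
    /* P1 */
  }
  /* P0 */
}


x declared in the same block as P0
x = 30


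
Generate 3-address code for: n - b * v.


Break into single-operator statements:
t1 = b * v
t2 = n - t1


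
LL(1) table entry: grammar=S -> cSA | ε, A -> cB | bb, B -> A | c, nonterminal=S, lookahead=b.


For [S, b]: ε is nullable and 'b' ∈ FOLLOW(S)
Entry: S -> ε


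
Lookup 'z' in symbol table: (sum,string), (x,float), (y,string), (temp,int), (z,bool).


Lookup 'z' → type bool


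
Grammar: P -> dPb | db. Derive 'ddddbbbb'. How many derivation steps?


Derivation: P => dPb => ddPbb => dddPbbb => ddddbbbb
Steps: 4


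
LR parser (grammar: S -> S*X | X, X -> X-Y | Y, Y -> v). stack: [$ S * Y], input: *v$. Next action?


'Y' (not preceded by X-) is the handle for X -> Y
Action: reduce (X -> Y)


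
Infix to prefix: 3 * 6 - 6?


left-to-right (same/higher precedence on left): tree is (- (* 3 6) 6)
Prefix: - * 3 6 6


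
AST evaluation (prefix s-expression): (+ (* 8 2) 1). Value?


Evaluate inner: (* 8 2) = 16
Evaluate root: (+ 16 1) = 17
Result: 17


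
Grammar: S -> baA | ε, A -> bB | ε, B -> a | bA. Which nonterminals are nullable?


A nonterminal is nullable iff some alternative derives ε (directly, or every symbol in it is nullable)
Nullable: {A, S}


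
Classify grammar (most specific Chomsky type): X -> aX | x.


Right-linear: every RHS is a terminal or a terminal followed by one nonterminal
Classification: Type 3 (Regular)


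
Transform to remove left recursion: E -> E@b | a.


Left-recursive alternatives: E@b; non-recursive: a
Introduce E': E -> aE', E' -> @bE' | ε


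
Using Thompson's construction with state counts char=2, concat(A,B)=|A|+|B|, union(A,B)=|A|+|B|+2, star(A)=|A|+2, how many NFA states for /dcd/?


Syntax tree has 3 char leaf(s), 0 union(s), 0 star(s)
chars contribute 3×2 = 6; each union adds +2; each star adds +2
Total: 6 + 0 + 0 = 6 states


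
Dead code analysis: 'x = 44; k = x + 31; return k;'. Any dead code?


x is read by k's definition; k is returned
No dead code


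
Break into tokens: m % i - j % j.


Scan left to right, longest-match per lexeme
Tokens: ID(m), OP(%), ID(i), OP(-), ID(j), OP(%), ID(j)


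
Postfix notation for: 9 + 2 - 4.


Left to right (same or higher precedence on left)
Postfix: 9 2 + 4 -


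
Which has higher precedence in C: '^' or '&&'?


'^' is bitwise XOR (level 4); '&&' is logical AND (level 2)
Higher level binds tighter
'^' has higher precedence than '&&'


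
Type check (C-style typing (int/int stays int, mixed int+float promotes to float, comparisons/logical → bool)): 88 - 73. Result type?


Operand types: int - int
Rule: mixed int/float promotes to float; int/int stays int
Result type: int


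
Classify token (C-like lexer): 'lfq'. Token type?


Pattern: letter/underscore followed by alphanumerics, not a keyword
Type: IDENTIFIER


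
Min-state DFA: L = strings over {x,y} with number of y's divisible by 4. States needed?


Track (count of y) mod 4: states 0..3, accept at 0
Minimal DFA: 4 states


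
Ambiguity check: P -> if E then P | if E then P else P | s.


dangling else: 'if E then if E then s else s' parses two ways
Ambiguous


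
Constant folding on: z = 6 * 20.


6 * 20 = 120 at compile time
Optimized: z = 120


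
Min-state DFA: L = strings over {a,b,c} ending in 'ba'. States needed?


Track the longest suffix of input matching a prefix of 'ba': 3 classes (prefixes of length 0..2)
Minimal DFA: 3 states


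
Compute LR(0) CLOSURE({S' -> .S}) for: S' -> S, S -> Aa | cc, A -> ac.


Start: S' -> .S
For each item with dot before a nonterminal B, add B -> .γ for every B-production
Closure: [S' -> .S, S -> .Aa, S -> .cc, A -> .ac]


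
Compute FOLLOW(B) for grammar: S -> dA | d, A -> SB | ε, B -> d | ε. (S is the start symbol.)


$ ∈ FOLLOW(S). For each A -> αBβ: add FIRST(β)\{ε} to FOLLOW(B); if β nullable, add FOLLOW(A).
FOLLOW(B) = {$, d}


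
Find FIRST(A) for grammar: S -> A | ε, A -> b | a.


Per alternative of A: FIRST(b) = {b}; FIRST(a) = {a}
FIRST(A) = {a, b}


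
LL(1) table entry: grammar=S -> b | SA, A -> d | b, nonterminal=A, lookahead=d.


For [A, d]: 'd' ∈ FIRST(d)
Entry: A -> d


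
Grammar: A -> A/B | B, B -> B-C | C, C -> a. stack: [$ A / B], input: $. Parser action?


handle 'A/B' on top; lookahead ∈ FOLLOW(A) = {/, $}
Action: reduce (A -> A/B)


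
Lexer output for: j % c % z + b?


Scan left to right, longest-match per lexeme
Tokens: ID(j), OP(%), ID(c), OP(%), ID(z), OP(+), ID(b)


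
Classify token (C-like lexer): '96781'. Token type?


Pattern: digits only
Type: INTEGER_LITERAL


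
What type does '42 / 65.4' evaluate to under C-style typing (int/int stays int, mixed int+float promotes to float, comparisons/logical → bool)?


Operand types: int / float
Rule: mixed int/float promotes to float; int/int stays int
Result type: float


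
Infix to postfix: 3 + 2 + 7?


Left to right (same or higher precedence on left)
Postfix: 3 2 + 7 +


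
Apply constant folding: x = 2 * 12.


2 * 12 = 24 at compile time
Optimized: x = 24


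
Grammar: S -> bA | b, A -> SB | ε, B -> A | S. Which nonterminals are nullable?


A nonterminal is nullable iff some alternative derives ε (directly, or every symbol in it is nullable)
Nullable: {A, B}


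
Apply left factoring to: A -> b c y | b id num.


Common prefix: 'b'
Factored: A -> b A', A' -> c y | id num


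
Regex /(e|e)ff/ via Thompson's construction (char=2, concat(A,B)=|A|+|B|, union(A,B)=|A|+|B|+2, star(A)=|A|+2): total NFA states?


Syntax tree has 4 char leaf(s), 1 union(s), 0 star(s)
chars contribute 4×2 = 8; each union adds +2; each star adds +2
Total: 8 + 2 + 0 = 10 states


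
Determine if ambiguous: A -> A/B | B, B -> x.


precedence layered via separate nonterminal B: deterministic
Unambiguous


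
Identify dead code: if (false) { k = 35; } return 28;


condition is constant false, so the whole block is unreachable
Dead: 'if (false) { k = 35; }'


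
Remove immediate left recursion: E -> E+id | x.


Left-recursive alternatives: E+id; non-recursive: x
Introduce E': E -> xE', E' -> +idE' | ε


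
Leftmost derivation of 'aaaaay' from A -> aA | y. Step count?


Derivation: A => aA => aaA => aaaA => aaaaA => aaaaaA => aaaaay
Steps: 6


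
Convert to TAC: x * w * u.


Break into single-operator statements:
t1 = x * w
t2 = t1 * u


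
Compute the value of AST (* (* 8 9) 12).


Evaluate inner: (* 8 9) = 72
Evaluate root: (* 72 12) = 864
Result: 864


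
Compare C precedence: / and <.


'/' is multiplicative (level 10); '<' is relational (level 7)
Higher level binds tighter
'/' has higher precedence than '<'


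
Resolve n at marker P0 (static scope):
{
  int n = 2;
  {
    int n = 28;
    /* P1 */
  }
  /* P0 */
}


n declared in the same block as P0
n = 2


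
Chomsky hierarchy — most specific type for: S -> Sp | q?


Left-linear: every RHS is a terminal or one nonterminal followed by a terminal
Classification: Type 3 (Regular)


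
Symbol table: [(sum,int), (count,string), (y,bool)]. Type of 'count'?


Lookup 'count' → type string


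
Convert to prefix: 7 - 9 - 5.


left-to-right (same/higher precedence on left): tree is (- (- 7 9) 5)
Prefix: - - 7 9 5


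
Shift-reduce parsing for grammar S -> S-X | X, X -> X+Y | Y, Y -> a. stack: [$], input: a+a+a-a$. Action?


no handle on stack; shift 'a'
Action: shift


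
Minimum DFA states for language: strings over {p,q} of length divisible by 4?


Track length mod 4: states 0..3, accept at 0
Minimal DFA: 4 states


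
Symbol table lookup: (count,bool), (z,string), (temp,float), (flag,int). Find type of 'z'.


Lookup 'z' → type string


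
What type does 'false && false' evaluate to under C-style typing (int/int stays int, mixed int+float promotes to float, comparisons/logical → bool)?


Operand types: bool && bool
Rule: logical operators take bool operands and yield bool
Result type: bool


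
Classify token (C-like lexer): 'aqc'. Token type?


Pattern: letter/underscore followed by alphanumerics, not a keyword
Type: IDENTIFIER


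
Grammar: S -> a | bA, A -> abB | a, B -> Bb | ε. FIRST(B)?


Per alternative of B: FIRST(Bb) = {b}; FIRST(ε) = {ε}
FIRST(B) = {b, ε}


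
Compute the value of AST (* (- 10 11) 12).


Evaluate inner: (- 10 11) = -1
Evaluate root: (* -1 12) = -12
Result: -12


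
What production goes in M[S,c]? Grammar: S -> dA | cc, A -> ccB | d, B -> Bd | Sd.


For [S, c]: 'c' ∈ FIRST(cc)
Entry: S -> cc


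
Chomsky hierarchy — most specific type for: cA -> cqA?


LHS has context (more than one symbol) and |LHS| ≤ |RHS|
Classification: Type 1 (Context-Sensitive)


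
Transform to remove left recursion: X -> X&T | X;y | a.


Left-recursive alternatives: X&T, X;y; non-recursive: a
Introduce X': X -> aX', X' -> &TX' | ;yX' | ε


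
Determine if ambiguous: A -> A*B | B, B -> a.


precedence layered via separate nonterminal B: deterministic
Unambiguous


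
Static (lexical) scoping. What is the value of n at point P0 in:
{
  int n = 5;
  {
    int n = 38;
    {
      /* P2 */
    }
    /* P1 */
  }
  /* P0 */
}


n declared in the same block as P0
n = 5


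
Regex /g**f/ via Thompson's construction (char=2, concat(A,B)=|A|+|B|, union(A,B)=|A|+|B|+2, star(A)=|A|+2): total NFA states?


Syntax tree has 2 char leaf(s), 0 union(s), 2 star(s)
chars contribute 2×2 = 4; each union adds +2; each star adds +2
Total: 4 + 0 + 4 = 8 states


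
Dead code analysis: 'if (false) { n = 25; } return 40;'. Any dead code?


condition is constant false, so the whole block is unreachable
Dead: 'if (false) { n = 25; }'


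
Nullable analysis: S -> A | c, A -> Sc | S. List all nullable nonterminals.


A nonterminal is nullable iff some alternative derives ε (directly, or every symbol in it is nullable)
Nullable: {}


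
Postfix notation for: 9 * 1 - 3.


Left to right (same or higher precedence on left)
Postfix: 9 1 * 3 -


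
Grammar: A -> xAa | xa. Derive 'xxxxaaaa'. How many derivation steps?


Derivation: A => xAa => xxAaa => xxxAaaa => xxxxaaaa
Steps: 4


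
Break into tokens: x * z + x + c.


Scan left to right, longest-match per lexeme
Tokens: ID(x), OP(*), ID(z), OP(+), ID(x), OP(+), ID(c)


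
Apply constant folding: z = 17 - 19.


17 - 19 = -2 at compile time
Optimized: z = -2


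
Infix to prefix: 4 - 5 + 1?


left-to-right (same/higher precedence on left): tree is (+ (- 4 5) 1)
Prefix: + - 4 5 1


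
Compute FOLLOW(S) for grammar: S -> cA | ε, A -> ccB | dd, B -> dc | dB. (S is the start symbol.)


$ ∈ FOLLOW(S). For each A -> αBβ: add FIRST(β)\{ε} to FOLLOW(B); if β nullable, add FOLLOW(A).
FOLLOW(S) = {$}


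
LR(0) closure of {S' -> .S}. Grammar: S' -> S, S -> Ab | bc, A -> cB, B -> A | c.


Start: S' -> .S
For each item with dot before a nonterminal B, add B -> .γ for every B-production
Closure: [S' -> .S, S -> .Ab, S -> .bc, A -> .cB]


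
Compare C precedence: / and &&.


'/' is multiplicative (level 10); '&&' is logical AND (level 2)
Higher level binds tighter
'/' has higher precedence than '&&'


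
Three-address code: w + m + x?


Break into single-operator statements:
t1 = w + m
t2 = t1 + x


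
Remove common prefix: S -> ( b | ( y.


Common prefix: '('
Factored: S -> ( S', S' -> b | y


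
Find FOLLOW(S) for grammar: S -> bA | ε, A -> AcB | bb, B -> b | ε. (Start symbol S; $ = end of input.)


$ ∈ FOLLOW(S). For each A -> αBβ: add FIRST(β)\{ε} to FOLLOW(B); if β nullable, add FOLLOW(A).
FOLLOW(S) = {$}


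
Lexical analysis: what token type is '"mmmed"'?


Pattern: double-quoted sequence
Type: STRING_LITERAL


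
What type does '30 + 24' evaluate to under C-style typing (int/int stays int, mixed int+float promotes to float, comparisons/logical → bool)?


Operand types: int + int
Rule: mixed int/float promotes to float; int/int stays int
Result type: int


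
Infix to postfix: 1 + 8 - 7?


Left to right (same or higher precedence on left)
Postfix: 1 8 + 7 -


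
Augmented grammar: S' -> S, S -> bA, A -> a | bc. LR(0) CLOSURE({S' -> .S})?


Start: S' -> .S
For each item with dot before a nonterminal B, add B -> .γ for every B-production
Closure: [S' -> .S, S -> .bA]


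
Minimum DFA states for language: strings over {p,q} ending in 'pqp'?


Track the longest suffix of input matching a prefix of 'pqp': 4 classes (prefixes of length 0..3)
Minimal DFA: 4 states


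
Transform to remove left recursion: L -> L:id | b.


Left-recursive alternatives: L:id; non-recursive: b
Introduce L': L -> bL', L' -> :idL' | ε


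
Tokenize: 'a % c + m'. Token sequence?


Scan left to right, longest-match per lexeme
Tokens: ID(a), OP(%), ID(c), OP(+), ID(m)


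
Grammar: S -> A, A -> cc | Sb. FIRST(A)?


Per alternative of A: FIRST(cc) = {c}; FIRST(Sb) = {c}
FIRST(A) = {c}


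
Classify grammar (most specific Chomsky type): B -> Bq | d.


Left-linear: every RHS is a terminal or one nonterminal followed by a terminal
Classification: Type 3 (Regular)


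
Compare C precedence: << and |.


'<<' is shift (level 8); '|' is bitwise OR (level 3)
Higher level binds tighter
'<<' has higher precedence than '|'


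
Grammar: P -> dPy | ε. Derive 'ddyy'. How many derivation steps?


Derivation: P => dPy => ddPyy => ddyy
Steps: 3


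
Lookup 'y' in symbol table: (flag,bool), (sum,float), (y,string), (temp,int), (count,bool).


Lookup 'y' → type string


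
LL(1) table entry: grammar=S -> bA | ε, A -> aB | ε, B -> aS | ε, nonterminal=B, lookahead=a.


For [B, a]: 'a' ∈ FIRST(aS)
Entry: B -> aS


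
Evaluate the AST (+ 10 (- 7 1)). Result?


Evaluate inner: (- 7 1) = 6
Evaluate root: (+ 10 6) = 16
Result: 16


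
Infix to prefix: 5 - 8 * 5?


'*' binds tighter: tree is (- 5 (* 8 5))
Prefix: - 5 * 8 5


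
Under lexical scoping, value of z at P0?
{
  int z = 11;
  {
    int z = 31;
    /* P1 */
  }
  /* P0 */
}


z declared in the same block as P0
z = 11


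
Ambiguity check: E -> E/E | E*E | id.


'id/id*id' has two parse trees (no precedence encoded between / and *)
Ambiguous


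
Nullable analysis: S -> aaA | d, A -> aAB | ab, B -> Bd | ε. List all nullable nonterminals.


A nonterminal is nullable iff some alternative derives ε (directly, or every symbol in it is nullable)
Nullable: {B}


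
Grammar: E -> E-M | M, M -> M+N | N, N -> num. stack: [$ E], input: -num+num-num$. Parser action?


shift '-' to continue E -> E-M
Action: shift


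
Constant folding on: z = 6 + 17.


6 + 17 = 23 at compile time
Optimized: z = 23


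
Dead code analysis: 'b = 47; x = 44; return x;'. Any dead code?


b is assigned but never read
Dead: 'b = 47'


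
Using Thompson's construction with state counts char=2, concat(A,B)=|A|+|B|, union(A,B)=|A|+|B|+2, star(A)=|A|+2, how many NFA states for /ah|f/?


Syntax tree has 3 char leaf(s), 1 union(s), 0 star(s)
chars contribute 3×2 = 6; each union adds +2; each star adds +2
Total: 6 + 2 + 0 = 8 states


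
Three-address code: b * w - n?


Break into single-operator statements:
t1 = b * w
t2 = t1 - n


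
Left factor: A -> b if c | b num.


Common prefix: 'b'
Factored: A -> b A', A' -> if c | num


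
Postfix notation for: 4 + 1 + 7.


Left to right (same or higher precedence on left)
Postfix: 4 1 + 7 +


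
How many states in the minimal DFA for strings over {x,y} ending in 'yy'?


Track the longest suffix of input matching a prefix of 'yy': 3 classes (prefixes of length 0..2)
Minimal DFA: 3 states


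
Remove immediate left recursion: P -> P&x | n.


Left-recursive alternatives: P&x; non-recursive: n
Introduce P': P -> nP', P' -> &xP' | ε


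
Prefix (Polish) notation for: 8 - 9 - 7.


left-to-right (same/higher precedence on left): tree is (- (- 8 9) 7)
Prefix: - - 8 9 7


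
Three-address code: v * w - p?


Break into single-operator statements:
t1 = v * w
t2 = t1 - p


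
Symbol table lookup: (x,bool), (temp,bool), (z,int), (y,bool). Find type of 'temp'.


Lookup 'temp' → type bool


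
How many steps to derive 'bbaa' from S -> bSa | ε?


Derivation: S => bSa => bbSaa => bbaa
Steps: 3


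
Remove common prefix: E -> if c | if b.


Common prefix: 'if'
Factored: E -> if E', E' -> c | b


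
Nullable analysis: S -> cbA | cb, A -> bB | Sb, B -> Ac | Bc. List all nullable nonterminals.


A nonterminal is nullable iff some alternative derives ε (directly, or every symbol in it is nullable)
Nullable: {}


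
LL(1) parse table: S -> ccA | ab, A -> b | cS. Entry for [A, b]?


For [A, b]: 'b' ∈ FIRST(b)
Entry: A -> b


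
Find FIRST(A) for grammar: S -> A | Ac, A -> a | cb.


Per alternative of A: FIRST(a) = {a}; FIRST(cb) = {c}
FIRST(A) = {a, c}


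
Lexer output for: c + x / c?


Scan left to right, longest-match per lexeme
Tokens: ID(c), OP(+), ID(x), OP(/), ID(c)


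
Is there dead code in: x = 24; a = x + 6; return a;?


x is read by a's definition; a is returned
No dead code


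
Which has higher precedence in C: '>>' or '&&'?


'>>' is shift (level 8); '&&' is logical AND (level 2)
Higher level binds tighter
'>>' has higher precedence than '&&'


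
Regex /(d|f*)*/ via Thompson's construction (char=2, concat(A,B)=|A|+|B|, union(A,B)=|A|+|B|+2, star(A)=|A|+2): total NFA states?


Syntax tree has 2 char leaf(s), 1 union(s), 2 star(s)
chars contribute 2×2 = 4; each union adds +2; each star adds +2
Total: 4 + 2 + 4 = 10 states


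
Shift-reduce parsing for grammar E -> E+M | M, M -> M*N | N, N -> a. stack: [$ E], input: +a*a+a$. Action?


shift '+' to continue E -> E+M
Action: shift


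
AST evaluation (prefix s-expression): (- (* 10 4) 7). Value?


Evaluate inner: (* 10 4) = 40
Evaluate root: (- 40 7) = 33
Result: 33


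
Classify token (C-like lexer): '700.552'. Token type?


Pattern: digits with a decimal point
Type: FLOAT_LITERAL


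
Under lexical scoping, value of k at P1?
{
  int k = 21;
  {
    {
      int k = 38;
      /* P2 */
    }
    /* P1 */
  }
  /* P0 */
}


P1's block does not declare k; resolves to the enclosing declaration at depth 0
k = 21


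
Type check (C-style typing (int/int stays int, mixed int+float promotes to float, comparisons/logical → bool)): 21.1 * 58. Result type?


Operand types: float * int
Rule: mixed int/float promotes to float; int/int stays int
Result type: float


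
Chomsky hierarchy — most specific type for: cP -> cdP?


LHS has context (more than one symbol) and |LHS| ≤ |RHS|
Classification: Type 1 (Context-Sensitive)


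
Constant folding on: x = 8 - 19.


8 - 19 = -11 at compile time
Optimized: x = -11


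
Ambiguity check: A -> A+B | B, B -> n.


precedence layered via separate nonterminal B: deterministic
Unambiguous


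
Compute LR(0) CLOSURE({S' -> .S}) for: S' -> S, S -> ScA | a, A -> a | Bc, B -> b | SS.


Start: S' -> .S
For each item with dot before a nonterminal B, add B -> .γ for every B-production
Closure: [S' -> .S, S -> .ScA, S -> .a]


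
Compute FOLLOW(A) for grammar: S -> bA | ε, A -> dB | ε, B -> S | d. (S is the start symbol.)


$ ∈ FOLLOW(S). For each A -> αBβ: add FIRST(β)\{ε} to FOLLOW(B); if β nullable, add FOLLOW(A).
FOLLOW(A) = {$}


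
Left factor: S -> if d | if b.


Common prefix: 'if'
Factored: S -> if S', S' -> d | b


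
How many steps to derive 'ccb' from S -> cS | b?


Derivation: S => cS => ccS => ccb
Steps: 3


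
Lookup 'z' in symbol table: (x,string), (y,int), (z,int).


Lookup 'z' → type int


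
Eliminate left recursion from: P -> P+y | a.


Left-recursive alternatives: P+y; non-recursive: a
Introduce P': P -> aP', P' -> +yP' | ε


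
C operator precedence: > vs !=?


'>' is relational (level 7); '!=' is equality (level 6)
Higher level binds tighter
'>' has higher precedence than '!='


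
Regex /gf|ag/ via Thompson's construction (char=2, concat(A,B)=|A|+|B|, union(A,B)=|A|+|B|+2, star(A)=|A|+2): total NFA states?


Syntax tree has 4 char leaf(s), 1 union(s), 0 star(s)
chars contribute 4×2 = 8; each union adds +2; each star adds +2
Total: 8 + 2 + 0 = 10 states


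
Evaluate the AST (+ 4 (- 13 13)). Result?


Evaluate inner: (- 13 13) = 0
Evaluate root: (+ 4 0) = 4
Result: 4


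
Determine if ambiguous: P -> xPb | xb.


balanced x^n…b^n: each string has a unique parse
Unambiguous


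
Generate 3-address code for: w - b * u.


Break into single-operator statements:
t1 = b * u
t2 = w - t1


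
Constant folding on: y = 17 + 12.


17 + 12 = 29 at compile time
Optimized: y = 29


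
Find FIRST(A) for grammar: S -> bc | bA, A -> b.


Per alternative of A: FIRST(b) = {b}
FIRST(A) = {b}


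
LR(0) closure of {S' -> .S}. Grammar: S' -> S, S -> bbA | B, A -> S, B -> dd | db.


Start: S' -> .S
For each item with dot before a nonterminal B, add B -> .γ for every B-production
Closure: [S' -> .S, S -> .bbA, S -> .B, B -> .dd, B -> .db]


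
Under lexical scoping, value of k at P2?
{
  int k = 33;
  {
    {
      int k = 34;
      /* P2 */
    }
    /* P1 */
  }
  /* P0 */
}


k declared in the same block as P2
k = 34


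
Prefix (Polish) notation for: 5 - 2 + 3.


left-to-right (same/higher precedence on left): tree is (+ (- 5 2) 3)
Prefix: + - 5 2 3


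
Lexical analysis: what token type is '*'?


Pattern: operator symbol
Type: OPERATOR


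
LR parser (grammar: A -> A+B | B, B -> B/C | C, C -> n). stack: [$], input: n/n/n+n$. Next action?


no handle on stack; shift 'n'
Action: shift


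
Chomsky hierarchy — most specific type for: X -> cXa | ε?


Single nonterminal LHS, but c^n a^n is not regular
Classification: Type 2 (Context-Free)


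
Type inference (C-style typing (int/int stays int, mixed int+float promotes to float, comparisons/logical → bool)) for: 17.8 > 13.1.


Operand types: float > float
Rule: comparison yields bool
Result type: bool


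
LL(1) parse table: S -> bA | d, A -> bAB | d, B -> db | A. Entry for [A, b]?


For [A, b]: 'b' ∈ FIRST(bAB)
Entry: A -> bAB


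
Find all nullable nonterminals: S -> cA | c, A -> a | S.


A nonterminal is nullable iff some alternative derives ε (directly, or every symbol in it is nullable)
Nullable: {}


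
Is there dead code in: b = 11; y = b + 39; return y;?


b is read by y's definition; y is returned
No dead code


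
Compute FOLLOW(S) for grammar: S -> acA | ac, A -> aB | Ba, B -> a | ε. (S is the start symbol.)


$ ∈ FOLLOW(S). For each A -> αBβ: add FIRST(β)\{ε} to FOLLOW(B); if β nullable, add FOLLOW(A).
FOLLOW(S) = {$}


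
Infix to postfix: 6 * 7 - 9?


Left to right (same or higher precedence on left)
Postfix: 6 7 * 9 -


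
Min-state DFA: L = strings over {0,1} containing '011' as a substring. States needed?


KMP-style automaton: 3 progress states + 1 absorbing accept = 4
Minimal DFA: 4 states


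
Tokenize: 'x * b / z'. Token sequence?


Scan left to right, longest-match per lexeme
Tokens: ID(x), OP(*), ID(b), OP(/), ID(z)


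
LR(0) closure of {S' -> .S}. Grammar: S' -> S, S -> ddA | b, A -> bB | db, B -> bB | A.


Start: S' -> .S
For each item with dot before a nonterminal B, add B -> .γ for every B-production
Closure: [S' -> .S, S -> .ddA, S -> .b]


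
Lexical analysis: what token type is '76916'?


Pattern: digits only
Type: INTEGER_LITERAL


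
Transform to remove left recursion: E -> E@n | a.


Left-recursive alternatives: E@n; non-recursive: a
Introduce E': E -> aE', E' -> @nE' | ε


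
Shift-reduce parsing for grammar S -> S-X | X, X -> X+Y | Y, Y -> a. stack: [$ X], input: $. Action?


lookahead ∉ {+} so X won't extend; reduce S -> X
Action: reduce (S -> X)


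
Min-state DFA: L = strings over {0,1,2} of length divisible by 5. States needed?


Track length mod 5: states 0..4, accept at 0
Minimal DFA: 5 states


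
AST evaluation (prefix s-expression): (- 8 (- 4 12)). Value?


Evaluate inner: (- 4 12) = -8
Evaluate root: (- 8 -8) = 16
Result: 16


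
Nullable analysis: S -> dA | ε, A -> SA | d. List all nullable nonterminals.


A nonterminal is nullable iff some alternative derives ε (directly, or every symbol in it is nullable)
Nullable: {S}


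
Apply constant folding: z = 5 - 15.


5 - 15 = -10 at compile time
Optimized: z = -10


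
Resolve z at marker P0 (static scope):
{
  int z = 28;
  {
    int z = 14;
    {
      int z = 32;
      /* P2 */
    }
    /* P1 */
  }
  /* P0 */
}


z declared in the same block as P0
z = 28


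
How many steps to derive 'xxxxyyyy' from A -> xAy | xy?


Derivation: A => xAy => xxAyy => xxxAyyy => xxxxyyyy
Steps: 4


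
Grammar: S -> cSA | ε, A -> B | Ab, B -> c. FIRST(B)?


Per alternative of B: FIRST(c) = {c}
FIRST(B) = {c}


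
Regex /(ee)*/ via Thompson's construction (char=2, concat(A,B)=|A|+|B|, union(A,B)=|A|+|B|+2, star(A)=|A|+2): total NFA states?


Syntax tree has 2 char leaf(s), 0 union(s), 1 star(s)
chars contribute 2×2 = 4; each union adds +2; each star adds +2
Total: 4 + 0 + 2 = 6 states


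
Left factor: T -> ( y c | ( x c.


Common prefix: '('
Factored: T -> ( T', T' -> y c | x c


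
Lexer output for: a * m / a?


Scan left to right, longest-match per lexeme
Tokens: ID(a), OP(*), ID(m), OP(/), ID(a)


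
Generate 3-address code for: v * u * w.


Break into single-operator statements:
t1 = v * u
t2 = t1 * w


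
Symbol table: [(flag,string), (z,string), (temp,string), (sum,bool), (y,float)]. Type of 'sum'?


Lookup 'sum' → type bool


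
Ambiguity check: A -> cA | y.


right-linear, alternatives start with distinct terminals 'c' vs 'y': unique leftmost derivation
Unambiguous


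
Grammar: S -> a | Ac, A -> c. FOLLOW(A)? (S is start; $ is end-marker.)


$ ∈ FOLLOW(S). For each A -> αBβ: add FIRST(β)\{ε} to FOLLOW(B); if β nullable, add FOLLOW(A).
FOLLOW(A) = {c}


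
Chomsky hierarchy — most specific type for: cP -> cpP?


LHS has context (more than one symbol) and |LHS| ≤ |RHS|
Classification: Type 1 (Context-Sensitive)


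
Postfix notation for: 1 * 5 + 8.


Left to right (same or higher precedence on left)
Postfix: 1 5 * 8 +


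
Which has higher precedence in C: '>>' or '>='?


'>>' is shift (level 8); '>=' is relational (level 7)
Higher level binds tighter
'>>' has higher precedence than '>='


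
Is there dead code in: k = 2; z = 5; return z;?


k is assigned but never read
Dead: 'k = 2'


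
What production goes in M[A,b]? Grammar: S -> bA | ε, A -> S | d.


For [A, b]: 'b' ∈ FIRST(S)
Entry: A -> S


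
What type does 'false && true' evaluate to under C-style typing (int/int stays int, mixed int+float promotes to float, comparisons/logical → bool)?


Operand types: bool && bool
Rule: logical operators take bool operands and yield bool
Result type: bool
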